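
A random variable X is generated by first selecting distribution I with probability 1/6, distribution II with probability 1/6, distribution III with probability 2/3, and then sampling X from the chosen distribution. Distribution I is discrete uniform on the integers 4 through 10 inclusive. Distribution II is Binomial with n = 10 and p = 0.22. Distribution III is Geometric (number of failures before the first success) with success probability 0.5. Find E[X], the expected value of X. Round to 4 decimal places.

Component means — I: 7; II: 2.2; III: 1.
E[X] = 0.166667·7 + 0.166667·2.2 + 0.666667·1 = 2.2.

2.2000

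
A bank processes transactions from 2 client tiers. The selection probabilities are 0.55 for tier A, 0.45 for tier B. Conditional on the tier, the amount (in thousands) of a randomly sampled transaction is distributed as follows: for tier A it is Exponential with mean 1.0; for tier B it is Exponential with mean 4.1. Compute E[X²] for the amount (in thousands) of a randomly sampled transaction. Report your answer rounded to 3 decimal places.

For each component E[X²] = Var + (mean)², giving A: 2; B: 33.62.
Overall E[X²] = 0.55·2 + 0.45·33.62 = 16.229.

16.229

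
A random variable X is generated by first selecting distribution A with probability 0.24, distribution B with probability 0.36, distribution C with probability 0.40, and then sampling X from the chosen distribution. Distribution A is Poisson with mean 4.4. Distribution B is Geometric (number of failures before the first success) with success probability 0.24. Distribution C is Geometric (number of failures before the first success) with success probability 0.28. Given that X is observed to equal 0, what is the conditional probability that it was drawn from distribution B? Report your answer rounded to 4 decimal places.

0.4291

Likelihoods P(X=0 | ·): A: 0.0122773; B: 0.24; C: 0.28.
Posterior ∝ prior × likelihood. Numerator for B: 0.36·0.24 = 0.0864.
Normalizing constant: 0.24·0.0122773 + 0.36·0.24 + 0.4·0.28 = 0.201347.
P(B | observation) = 0.0864 / 0.201347 = 0.429111.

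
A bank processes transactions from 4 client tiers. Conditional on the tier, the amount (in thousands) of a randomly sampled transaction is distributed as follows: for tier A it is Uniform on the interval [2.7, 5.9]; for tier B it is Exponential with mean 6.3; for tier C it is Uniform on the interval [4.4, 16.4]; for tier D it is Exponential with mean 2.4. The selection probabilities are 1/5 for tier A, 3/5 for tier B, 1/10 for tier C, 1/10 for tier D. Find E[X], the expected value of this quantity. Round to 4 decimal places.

5.9200

Component means — A: 4.3; B: 6.3; C: 10.4; D: 2.4.
E[X] = 0.2·4.3 + 0.6·6.3 + 0.1·10.4 + 0.1·2.4 = 5.92.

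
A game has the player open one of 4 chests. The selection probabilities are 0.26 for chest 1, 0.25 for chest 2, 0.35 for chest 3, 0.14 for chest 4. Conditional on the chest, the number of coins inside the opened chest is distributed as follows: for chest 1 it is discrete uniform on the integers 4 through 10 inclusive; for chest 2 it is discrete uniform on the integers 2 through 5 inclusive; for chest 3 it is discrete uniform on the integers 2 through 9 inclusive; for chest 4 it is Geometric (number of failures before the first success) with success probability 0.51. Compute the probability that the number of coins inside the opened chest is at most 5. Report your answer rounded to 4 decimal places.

0.6373

Conditional on each chest, P(X ≤ 5): 1: 0.285714; 2: 1; 3: 0.5; 4: 0.986159.
By total probability, P(X ≤ 5) = 0.26·0.285714 + 0.25·1 + 0.35·0.5 + 0.14·0.986159 = 0.637348.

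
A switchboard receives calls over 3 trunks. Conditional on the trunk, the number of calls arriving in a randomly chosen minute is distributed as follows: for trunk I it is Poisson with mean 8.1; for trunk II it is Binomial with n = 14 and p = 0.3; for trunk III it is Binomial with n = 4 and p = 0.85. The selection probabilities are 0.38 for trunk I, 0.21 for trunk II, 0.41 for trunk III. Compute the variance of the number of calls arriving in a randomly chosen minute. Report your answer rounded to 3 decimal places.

Per component, I: μ=8.1, E[X²]=73.71; II: μ=4.2, E[X²]=20.58; III: μ=3.4, E[X²]=12.07.
E[X] = 0.38·8.1 + 0.21·4.2 + 0.41·3.4 = 5.354.
E[X²] = 0.38·73.71 + 0.21·20.58 + 0.41·12.07 = 37.2803.
Var(X) = E[X²] − (E[X])² = 37.2803 − 28.6653 = 8.61498.

8.615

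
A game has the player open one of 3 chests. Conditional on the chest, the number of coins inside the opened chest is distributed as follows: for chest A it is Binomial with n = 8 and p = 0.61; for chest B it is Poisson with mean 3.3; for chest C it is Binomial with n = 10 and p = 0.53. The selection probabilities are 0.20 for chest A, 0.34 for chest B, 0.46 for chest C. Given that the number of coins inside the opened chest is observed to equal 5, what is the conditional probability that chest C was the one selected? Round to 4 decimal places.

0.5340

Likelihoods P(X=5 | ·): A: 0.280563; B: 0.120286; C: 0.241696.
Posterior ∝ prior × likelihood. Numerator for C: 0.46·0.241696 = 0.11118.
Normalizing constant: 0.2·0.280563 + 0.34·0.120286 + 0.46·0.241696 = 0.20819.
P(C | observation) = 0.11118 / 0.20819 = 0.534031.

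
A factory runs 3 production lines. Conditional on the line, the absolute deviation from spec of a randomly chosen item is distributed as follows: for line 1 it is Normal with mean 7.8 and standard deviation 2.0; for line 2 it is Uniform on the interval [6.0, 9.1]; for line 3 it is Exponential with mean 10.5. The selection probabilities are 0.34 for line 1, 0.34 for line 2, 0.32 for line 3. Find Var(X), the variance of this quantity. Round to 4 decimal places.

38.6595

Per component, 1: μ=7.8, E[X²]=64.84; 2: μ=7.55, E[X²]=57.8033; 3: μ=10.5, E[X²]=220.5.
E[X] = 0.34·7.8 + 0.34·7.55 + 0.32·10.5 = 8.579.
E[X²] = 0.34·64.84 + 0.34·57.8033 + 0.32·220.5 = 112.259.
Var(X) = E[X²] − (E[X])² = 112.259 − 73.5992 = 38.6595.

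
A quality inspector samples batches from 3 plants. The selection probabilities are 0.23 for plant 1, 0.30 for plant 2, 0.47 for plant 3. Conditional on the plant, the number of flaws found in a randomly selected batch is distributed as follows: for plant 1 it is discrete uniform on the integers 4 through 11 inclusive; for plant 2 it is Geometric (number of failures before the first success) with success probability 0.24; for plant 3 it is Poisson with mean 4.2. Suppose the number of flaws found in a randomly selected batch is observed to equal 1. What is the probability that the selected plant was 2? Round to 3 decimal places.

0.649

Likelihoods P(X=1 | ·): 1: 0; 2: 0.1824; 3: 0.0629814.
Posterior ∝ prior × likelihood. Numerator for 2: 0.3·0.1824 = 0.05472.
Normalizing constant: 0.23·0 + 0.3·0.1824 + 0.47·0.0629814 = 0.0843213.
P(2 | observation) = 0.05472 / 0.0843213 = 0.648947.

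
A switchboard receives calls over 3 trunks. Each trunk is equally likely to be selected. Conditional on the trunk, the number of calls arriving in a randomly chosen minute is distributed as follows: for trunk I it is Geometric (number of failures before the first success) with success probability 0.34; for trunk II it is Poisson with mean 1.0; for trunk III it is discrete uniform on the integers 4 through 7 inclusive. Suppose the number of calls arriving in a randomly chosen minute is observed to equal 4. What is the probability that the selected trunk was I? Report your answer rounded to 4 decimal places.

Likelihoods P(X=4 | ·): I: 0.0645141; II: 0.0153283; III: 0.25.
Posterior ∝ prior × likelihood. Numerator for I: 0.333333·0.0645141 = 0.0215047.
Normalizing constant: 0.333333·0.0645141 + 0.333333·0.0153283 + 0.333333·0.25 = 0.109947.
P(I | observation) = 0.0215047 / 0.109947 = 0.195591.

0.1956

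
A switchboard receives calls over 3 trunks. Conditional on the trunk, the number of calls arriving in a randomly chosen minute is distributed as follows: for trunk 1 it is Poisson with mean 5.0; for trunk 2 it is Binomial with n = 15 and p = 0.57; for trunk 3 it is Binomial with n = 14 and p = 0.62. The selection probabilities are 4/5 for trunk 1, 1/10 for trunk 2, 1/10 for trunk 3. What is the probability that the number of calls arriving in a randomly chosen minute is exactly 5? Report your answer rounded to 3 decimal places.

Conditional on each trunk, P(X = 5): 1: 0.175467; 2: 0.0390494; 3: 0.0303023.
By total probability, P(X = 5) = 0.8·0.175467 + 0.1·0.0390494 + 0.1·0.0303023 = 0.147309.

0.147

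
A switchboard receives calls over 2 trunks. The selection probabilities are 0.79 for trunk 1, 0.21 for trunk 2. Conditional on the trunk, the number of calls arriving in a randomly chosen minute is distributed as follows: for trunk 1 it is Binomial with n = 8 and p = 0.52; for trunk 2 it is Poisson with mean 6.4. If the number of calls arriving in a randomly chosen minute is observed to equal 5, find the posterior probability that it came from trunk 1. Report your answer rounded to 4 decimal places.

Likelihoods P(X=5 | ·): 1: 0.235466; 2: 0.148674.
Posterior ∝ prior × likelihood. Numerator for 1: 0.79·0.235466 = 0.186018.
Normalizing constant: 0.79·0.235466 + 0.21·0.148674 = 0.21724.
P(1 | observation) = 0.186018 / 0.21724 = 0.856281.

0.8563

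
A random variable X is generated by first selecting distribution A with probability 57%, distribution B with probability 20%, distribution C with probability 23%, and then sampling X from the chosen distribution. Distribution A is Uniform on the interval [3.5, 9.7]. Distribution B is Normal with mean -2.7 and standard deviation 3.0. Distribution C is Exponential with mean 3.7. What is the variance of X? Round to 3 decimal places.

19.621

Per component, A: μ=6.6, E[X²]=46.7633; B: μ=-2.7, E[X²]=16.29; C: μ=3.7, E[X²]=27.38.
E[X] = 0.57·6.6 + 0.2·-2.7 + 0.23·3.7 = 4.073.
E[X²] = 0.57·46.7633 + 0.2·16.29 + 0.23·27.38 = 36.2105.
Var(X) = E[X²] − (E[X])² = 36.2105 − 16.5893 = 19.6212.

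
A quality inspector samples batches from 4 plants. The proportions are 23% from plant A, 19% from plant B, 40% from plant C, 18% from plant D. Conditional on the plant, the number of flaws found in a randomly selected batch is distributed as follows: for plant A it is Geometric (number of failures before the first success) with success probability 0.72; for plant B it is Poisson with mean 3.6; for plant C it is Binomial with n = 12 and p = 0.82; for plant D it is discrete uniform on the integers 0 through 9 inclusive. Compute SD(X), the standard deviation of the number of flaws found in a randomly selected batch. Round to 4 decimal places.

4.1725

Per component, A: μ=0.388889, E[X²]=0.691358; B: μ=3.6, E[X²]=16.56; C: μ=9.84, E[X²]=98.5968; D: μ=4.5, E[X²]=28.5.
E[X] = 0.23·0.388889 + 0.19·3.6 + 0.4·9.84 + 0.18·4.5 = 5.51944.
E[X²] = 0.23·0.691358 + 0.19·16.56 + 0.4·98.5968 + 0.18·28.5 = 47.8741.
Var(X) = E[X²] − (E[X])² = 47.8741 − 30.4643 = 17.4099.
SD(X) = √17.4099 = 4.17251.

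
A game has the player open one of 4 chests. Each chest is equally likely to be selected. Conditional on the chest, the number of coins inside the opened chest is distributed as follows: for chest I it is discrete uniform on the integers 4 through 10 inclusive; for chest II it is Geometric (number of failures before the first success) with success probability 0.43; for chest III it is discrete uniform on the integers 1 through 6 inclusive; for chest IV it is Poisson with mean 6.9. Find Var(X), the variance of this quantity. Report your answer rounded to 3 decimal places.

Per component, I: μ=7, E[X²]=53; II: μ=1.32558, E[X²]=4.83991; III: μ=3.5, E[X²]=15.1667; IV: μ=6.9, E[X²]=54.51.
E[X] = 0.25·7 + 0.25·1.32558 + 0.25·3.5 + 0.25·6.9 = 4.6814.
E[X²] = 0.25·53 + 0.25·4.83991 + 0.25·15.1667 + 0.25·54.51 = 31.8791.
Var(X) = E[X²] − (E[X])² = 31.8791 − 21.9155 = 9.96368.

9.964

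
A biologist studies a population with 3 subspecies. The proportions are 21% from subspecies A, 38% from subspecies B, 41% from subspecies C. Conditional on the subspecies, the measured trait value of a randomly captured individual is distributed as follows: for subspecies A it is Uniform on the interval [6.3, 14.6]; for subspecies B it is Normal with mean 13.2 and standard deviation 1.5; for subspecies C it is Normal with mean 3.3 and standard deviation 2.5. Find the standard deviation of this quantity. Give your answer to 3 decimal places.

Per component, A: μ=10.45, E[X²]=114.943; B: μ=13.2, E[X²]=176.49; C: μ=3.3, E[X²]=17.14.
E[X] = 0.21·10.45 + 0.38·13.2 + 0.41·3.3 = 8.5635.
E[X²] = 0.21·114.943 + 0.38·176.49 + 0.41·17.14 = 98.2317.
Var(X) = E[X²] − (E[X])² = 98.2317 − 73.3335 = 24.8982.
SD(X) = √24.8982 = 4.98981.

4.990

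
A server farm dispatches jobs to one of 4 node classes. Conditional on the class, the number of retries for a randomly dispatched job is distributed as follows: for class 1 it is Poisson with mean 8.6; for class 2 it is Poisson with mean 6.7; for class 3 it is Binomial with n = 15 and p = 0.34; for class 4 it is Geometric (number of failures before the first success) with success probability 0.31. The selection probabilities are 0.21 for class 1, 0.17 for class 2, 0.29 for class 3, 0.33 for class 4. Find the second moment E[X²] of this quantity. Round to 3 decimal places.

38.631

For each component E[X²] = Var + (mean)², giving 1: 82.56; 2: 51.59; 3: 29.376; 4: 12.1342.
Overall E[X²] = 0.21·82.56 + 0.17·51.59 + 0.29·29.376 + 0.33·12.1342 = 38.6312.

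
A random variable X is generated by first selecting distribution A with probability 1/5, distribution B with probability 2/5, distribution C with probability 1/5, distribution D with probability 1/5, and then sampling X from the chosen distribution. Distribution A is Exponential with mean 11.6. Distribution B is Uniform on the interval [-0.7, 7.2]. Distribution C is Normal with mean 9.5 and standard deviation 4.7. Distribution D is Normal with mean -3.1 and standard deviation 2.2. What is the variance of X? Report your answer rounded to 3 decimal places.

61.477

Per component, A: μ=11.6, E[X²]=269.12; B: μ=3.25, E[X²]=15.7633; C: μ=9.5, E[X²]=112.34; D: μ=-3.1, E[X²]=14.45.
E[X] = 0.2·11.6 + 0.4·3.25 + 0.2·9.5 + 0.2·-3.1 = 4.9.
E[X²] = 0.2·269.12 + 0.4·15.7633 + 0.2·112.34 + 0.2·14.45 = 85.4873.
Var(X) = E[X²] − (E[X])² = 85.4873 − 24.01 = 61.4773.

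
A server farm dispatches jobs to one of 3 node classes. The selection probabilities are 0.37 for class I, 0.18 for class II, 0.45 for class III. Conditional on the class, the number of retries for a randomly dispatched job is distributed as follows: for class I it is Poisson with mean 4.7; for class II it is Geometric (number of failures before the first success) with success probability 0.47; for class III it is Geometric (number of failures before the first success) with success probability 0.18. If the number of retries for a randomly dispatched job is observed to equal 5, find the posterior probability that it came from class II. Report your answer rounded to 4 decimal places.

0.0361

Likelihoods P(X=5 | ·): I: 0.17383; II: 0.0196552; III: 0.0667332.
Posterior ∝ prior × likelihood. Numerator for II: 0.18·0.0196552 = 0.00353793.
Normalizing constant: 0.37·0.17383 + 0.18·0.0196552 + 0.45·0.0667332 = 0.0978848.
P(II | observation) = 0.00353793 / 0.0978848 = 0.0361438.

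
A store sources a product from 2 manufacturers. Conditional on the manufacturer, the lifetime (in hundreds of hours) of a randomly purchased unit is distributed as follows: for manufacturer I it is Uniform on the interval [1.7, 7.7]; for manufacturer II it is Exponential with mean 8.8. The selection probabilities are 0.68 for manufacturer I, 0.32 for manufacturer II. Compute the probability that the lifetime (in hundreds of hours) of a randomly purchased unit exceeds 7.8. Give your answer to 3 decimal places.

0.132

Conditional on each manufacturer, P(X > 7.8): I: 0; II: 0.412152.
By total probability, P(X > 7.8) = 0.68·0 + 0.32·0.412152 = 0.131889.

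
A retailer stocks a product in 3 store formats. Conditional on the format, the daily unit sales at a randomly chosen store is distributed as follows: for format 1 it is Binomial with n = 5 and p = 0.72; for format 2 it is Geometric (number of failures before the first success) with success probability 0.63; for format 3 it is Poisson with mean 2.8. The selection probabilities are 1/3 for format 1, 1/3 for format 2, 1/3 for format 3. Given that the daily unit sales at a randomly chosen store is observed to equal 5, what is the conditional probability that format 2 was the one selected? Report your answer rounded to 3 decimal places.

0.015

Likelihoods P(X=5 | ·): 1: 0.193492; 2: 0.00436867; 3: 0.0872136.
Posterior ∝ prior × likelihood. Numerator for 2: 0.333333·0.00436867 = 0.00145622.
Normalizing constant: 0.333333·0.193492 + 0.333333·0.00436867 + 0.333333·0.0872136 = 0.0950247.
P(2 | observation) = 0.00145622 / 0.0950247 = 0.0153247.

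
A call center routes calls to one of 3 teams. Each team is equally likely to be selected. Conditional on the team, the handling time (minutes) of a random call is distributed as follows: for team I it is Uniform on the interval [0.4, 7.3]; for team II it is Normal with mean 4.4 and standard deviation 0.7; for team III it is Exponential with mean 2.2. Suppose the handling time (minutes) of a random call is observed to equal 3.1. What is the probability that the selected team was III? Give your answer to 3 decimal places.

0.311

Likelihoods f(3.1 | ·): I: 0.144928; II: 0.101596; III: 0.111075.
Posterior ∝ prior × likelihood. Numerator for III: 0.333333·0.111075 = 0.0370251.
Normalizing constant: 0.333333·0.144928 + 0.333333·0.101596 + 0.333333·0.111075 = 0.119199.
P(III | observation) = 0.0370251 / 0.119199 = 0.310614.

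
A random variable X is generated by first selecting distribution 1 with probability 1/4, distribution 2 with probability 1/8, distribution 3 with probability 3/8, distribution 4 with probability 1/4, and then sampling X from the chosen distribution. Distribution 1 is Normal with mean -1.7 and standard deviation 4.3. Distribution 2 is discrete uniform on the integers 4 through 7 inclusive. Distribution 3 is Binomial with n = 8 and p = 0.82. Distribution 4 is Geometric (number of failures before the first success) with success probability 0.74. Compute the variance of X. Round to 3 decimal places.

Per component, 1: μ=-1.7, E[X²]=21.38; 2: μ=5.5, E[X²]=31.5; 3: μ=6.56, E[X²]=44.2144; 4: μ=0.351351, E[X²]=0.598247.
E[X] = 0.25·-1.7 + 0.125·5.5 + 0.375·6.56 + 0.25·0.351351 = 2.81034.
E[X²] = 0.25·21.38 + 0.125·31.5 + 0.375·44.2144 + 0.25·0.598247 = 26.0125.
Var(X) = E[X²] − (E[X])² = 26.0125 − 7.898 = 18.1145.

18.114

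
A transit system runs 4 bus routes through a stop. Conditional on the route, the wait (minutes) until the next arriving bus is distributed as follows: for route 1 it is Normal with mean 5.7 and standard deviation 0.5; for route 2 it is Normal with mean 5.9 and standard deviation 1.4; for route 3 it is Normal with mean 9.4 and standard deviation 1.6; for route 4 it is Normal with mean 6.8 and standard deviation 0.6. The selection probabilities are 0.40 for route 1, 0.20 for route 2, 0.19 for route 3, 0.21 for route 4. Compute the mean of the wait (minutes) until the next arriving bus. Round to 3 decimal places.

Component means — 1: 5.7; 2: 5.9; 3: 9.4; 4: 6.8.
E[X] = 0.4·5.7 + 0.2·5.9 + 0.19·9.4 + 0.21·6.8 = 6.674.

6.674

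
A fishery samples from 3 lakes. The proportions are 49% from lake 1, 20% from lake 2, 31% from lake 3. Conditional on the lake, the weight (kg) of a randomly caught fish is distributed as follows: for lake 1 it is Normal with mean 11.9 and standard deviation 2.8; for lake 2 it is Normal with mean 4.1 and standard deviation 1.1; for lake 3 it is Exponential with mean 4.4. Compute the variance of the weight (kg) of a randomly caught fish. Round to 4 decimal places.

Per component, 1: μ=11.9, E[X²]=149.45; 2: μ=4.1, E[X²]=18.02; 3: μ=4.4, E[X²]=38.72.
E[X] = 0.49·11.9 + 0.2·4.1 + 0.31·4.4 = 8.015.
E[X²] = 0.49·149.45 + 0.2·18.02 + 0.31·38.72 = 88.8377.
Var(X) = E[X²] − (E[X])² = 88.8377 − 64.2402 = 24.5975.

24.5975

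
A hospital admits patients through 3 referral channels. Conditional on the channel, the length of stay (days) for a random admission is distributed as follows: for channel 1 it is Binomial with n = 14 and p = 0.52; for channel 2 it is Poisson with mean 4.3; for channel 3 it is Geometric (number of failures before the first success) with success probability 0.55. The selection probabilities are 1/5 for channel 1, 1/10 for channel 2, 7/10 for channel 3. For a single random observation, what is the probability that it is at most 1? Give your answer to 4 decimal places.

Conditional on each channel, P(X ≤ 1): 1: 0.000557183; 2: 0.0719134; 3: 0.7975.
By total probability, P(X ≤ 1) = 0.2·0.000557183 + 0.1·0.0719134 + 0.7·0.7975 = 0.565553.

0.5656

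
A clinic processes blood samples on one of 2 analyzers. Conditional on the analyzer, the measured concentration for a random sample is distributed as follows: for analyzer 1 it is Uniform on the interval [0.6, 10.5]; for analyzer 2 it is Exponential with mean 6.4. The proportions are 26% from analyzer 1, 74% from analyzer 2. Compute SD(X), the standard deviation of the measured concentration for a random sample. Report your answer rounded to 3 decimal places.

5.707

Per component, 1: μ=5.55, E[X²]=38.97; 2: μ=6.4, E[X²]=81.92.
E[X] = 0.26·5.55 + 0.74·6.4 = 6.179.
E[X²] = 0.26·38.97 + 0.74·81.92 = 70.753.
Var(X) = E[X²] − (E[X])² = 70.753 − 38.18 = 32.573.
SD(X) = √32.573 = 5.70727.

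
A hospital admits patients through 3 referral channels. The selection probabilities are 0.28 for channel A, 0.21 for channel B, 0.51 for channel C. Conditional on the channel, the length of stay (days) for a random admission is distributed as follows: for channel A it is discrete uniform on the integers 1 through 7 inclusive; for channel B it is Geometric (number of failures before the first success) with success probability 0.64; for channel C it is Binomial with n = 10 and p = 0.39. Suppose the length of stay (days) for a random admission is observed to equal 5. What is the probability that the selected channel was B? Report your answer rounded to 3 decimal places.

Likelihoods P(X=5 | ·): A: 0.142857; B: 0.00386984; C: 0.192032.
Posterior ∝ prior × likelihood. Numerator for B: 0.21·0.00386984 = 0.000812665.
Normalizing constant: 0.28·0.142857 + 0.21·0.00386984 + 0.51·0.192032 = 0.138749.
P(B | observation) = 0.000812665 / 0.138749 = 0.0058571.

0.006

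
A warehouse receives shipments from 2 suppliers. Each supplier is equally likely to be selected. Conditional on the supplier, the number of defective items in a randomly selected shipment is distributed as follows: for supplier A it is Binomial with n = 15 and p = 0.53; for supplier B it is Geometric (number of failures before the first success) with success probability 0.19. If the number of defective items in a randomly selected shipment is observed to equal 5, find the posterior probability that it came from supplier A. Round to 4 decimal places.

Likelihoods P(X=5 | ·): A: 0.0660562; B: 0.0662489.
Posterior ∝ prior × likelihood. Numerator for A: 0.5·0.0660562 = 0.0330281.
Normalizing constant: 0.5·0.0660562 + 0.5·0.0662489 = 0.0661525.
P(A | observation) = 0.0330281 / 0.0661525 = 0.499272.

0.4993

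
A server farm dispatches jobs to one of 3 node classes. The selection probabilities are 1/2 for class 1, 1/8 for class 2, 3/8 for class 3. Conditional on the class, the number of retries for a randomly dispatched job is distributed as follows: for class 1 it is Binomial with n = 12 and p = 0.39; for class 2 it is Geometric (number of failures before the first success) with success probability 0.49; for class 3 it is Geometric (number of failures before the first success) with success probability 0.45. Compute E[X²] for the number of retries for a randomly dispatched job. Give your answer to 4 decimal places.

For each component E[X²] = Var + (mean)², giving 1: 24.7572; 2: 3.20741; 3: 4.20988.
Overall E[X²] = 0.5·24.7572 + 0.125·3.20741 + 0.375·4.20988 = 14.3582.

14.3582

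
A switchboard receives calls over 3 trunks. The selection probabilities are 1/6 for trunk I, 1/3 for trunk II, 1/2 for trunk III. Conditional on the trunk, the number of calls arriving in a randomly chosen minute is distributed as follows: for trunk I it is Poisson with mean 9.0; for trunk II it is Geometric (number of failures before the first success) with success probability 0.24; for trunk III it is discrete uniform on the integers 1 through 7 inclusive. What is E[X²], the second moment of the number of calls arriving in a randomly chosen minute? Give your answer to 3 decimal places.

For each component E[X²] = Var + (mean)², giving I: 90; II: 23.2222; III: 20.
Overall E[X²] = 0.166667·90 + 0.333333·23.2222 + 0.5·20 = 32.7407.

32.741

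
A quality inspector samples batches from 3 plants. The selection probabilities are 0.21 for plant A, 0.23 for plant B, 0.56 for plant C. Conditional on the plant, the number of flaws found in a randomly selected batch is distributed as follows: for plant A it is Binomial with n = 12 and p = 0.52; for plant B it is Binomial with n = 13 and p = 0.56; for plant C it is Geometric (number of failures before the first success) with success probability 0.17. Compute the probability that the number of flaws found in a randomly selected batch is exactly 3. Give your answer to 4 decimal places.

Conditional on each plant, P(X = 3): A: 0.0418412; B: 0.0136602; C: 0.0972038.
By total probability, P(X = 3) = 0.21·0.0418412 + 0.23·0.0136602 + 0.56·0.0972038 = 0.0663626.

0.0664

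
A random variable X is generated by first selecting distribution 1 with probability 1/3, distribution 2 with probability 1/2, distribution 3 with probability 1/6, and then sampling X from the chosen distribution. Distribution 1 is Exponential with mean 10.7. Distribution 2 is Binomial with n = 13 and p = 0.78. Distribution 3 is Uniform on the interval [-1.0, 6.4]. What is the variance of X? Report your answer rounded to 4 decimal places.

Per component, 1: μ=10.7, E[X²]=228.98; 2: μ=10.14, E[X²]=105.05; 3: μ=2.7, E[X²]=11.8533.
E[X] = 0.333333·10.7 + 0.5·10.14 + 0.166667·2.7 = 9.08667.
E[X²] = 0.333333·228.98 + 0.5·105.05 + 0.166667·11.8533 = 130.827.
Var(X) = E[X²] − (E[X])² = 130.827 − 82.5675 = 48.2599.

48.2599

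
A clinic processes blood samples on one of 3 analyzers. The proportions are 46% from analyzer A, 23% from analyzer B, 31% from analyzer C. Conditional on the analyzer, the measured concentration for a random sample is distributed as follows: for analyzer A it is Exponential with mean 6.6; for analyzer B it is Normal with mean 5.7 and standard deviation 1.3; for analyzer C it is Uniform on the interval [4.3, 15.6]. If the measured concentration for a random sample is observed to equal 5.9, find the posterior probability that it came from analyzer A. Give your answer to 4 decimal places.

Likelihoods f(5.9 | ·): A: 0.0619759; B: 0.303268; C: 0.0884956.
Posterior ∝ prior × likelihood. Numerator for A: 0.46·0.0619759 = 0.0285089.
Normalizing constant: 0.46·0.0619759 + 0.23·0.303268 + 0.31·0.0884956 = 0.125694.
P(A | observation) = 0.0285089 / 0.125694 = 0.226812.

0.2268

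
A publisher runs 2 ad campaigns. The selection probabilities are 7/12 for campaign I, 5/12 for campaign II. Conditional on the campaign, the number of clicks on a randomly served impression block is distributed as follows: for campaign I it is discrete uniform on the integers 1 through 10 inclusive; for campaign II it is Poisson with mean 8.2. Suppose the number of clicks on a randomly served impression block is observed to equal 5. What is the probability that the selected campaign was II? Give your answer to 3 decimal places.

0.377

Likelihoods P(X=5 | ·): I: 0.1; II: 0.0848542.
Posterior ∝ prior × likelihood. Numerator for II: 0.416667·0.0848542 = 0.0353559.
Normalizing constant: 0.583333·0.1 + 0.416667·0.0848542 = 0.0936892.
P(II | observation) = 0.0353559 / 0.0936892 = 0.377374.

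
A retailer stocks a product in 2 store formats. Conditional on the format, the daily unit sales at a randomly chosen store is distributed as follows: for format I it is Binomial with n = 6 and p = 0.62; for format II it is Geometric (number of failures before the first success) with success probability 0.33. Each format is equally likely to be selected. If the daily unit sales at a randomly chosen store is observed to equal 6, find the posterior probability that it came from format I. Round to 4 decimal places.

Likelihoods P(X=6 | ·): I: 0.0568002; II: 0.0298513.
Posterior ∝ prior × likelihood. Numerator for I: 0.5·0.0568002 = 0.0284001.
Normalizing constant: 0.5·0.0568002 + 0.5·0.0298513 = 0.0433258.
P(I | observation) = 0.0284001 / 0.0433258 = 0.655502.

0.6555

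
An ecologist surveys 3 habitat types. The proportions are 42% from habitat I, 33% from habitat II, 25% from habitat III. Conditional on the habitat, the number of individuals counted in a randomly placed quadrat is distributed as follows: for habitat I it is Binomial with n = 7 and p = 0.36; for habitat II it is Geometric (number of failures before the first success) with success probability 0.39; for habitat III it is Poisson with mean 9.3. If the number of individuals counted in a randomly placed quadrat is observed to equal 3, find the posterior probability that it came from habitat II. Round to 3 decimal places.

Likelihoods P(X=3 | ·): I: 0.273965; II: 0.0885226; III: 0.0122563.
Posterior ∝ prior × likelihood. Numerator for II: 0.33·0.0885226 = 0.0292125.
Normalizing constant: 0.42·0.273965 + 0.33·0.0885226 + 0.25·0.0122563 = 0.147342.
P(II | observation) = 0.0292125 / 0.147342 = 0.198263.

0.198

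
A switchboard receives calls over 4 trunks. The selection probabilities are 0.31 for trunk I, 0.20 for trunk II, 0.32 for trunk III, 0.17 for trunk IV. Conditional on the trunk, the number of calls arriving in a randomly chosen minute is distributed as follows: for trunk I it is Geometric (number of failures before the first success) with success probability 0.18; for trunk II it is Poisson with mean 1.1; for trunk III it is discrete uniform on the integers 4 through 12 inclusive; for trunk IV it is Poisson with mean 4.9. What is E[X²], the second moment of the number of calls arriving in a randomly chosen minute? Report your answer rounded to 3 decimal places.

42.269

For each component E[X²] = Var + (mean)², giving I: 46.0617; II: 2.31; III: 70.6667; IV: 28.91.
Overall E[X²] = 0.31·46.0617 + 0.2·2.31 + 0.32·70.6667 + 0.17·28.91 = 42.2692.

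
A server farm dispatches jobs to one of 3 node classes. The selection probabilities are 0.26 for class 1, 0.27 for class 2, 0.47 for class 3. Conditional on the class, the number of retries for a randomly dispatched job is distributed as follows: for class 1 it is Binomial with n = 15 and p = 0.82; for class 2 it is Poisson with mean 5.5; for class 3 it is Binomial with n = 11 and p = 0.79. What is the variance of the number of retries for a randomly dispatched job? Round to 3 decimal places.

9.048

Per component, 1: μ=12.3, E[X²]=153.504; 2: μ=5.5, E[X²]=35.75; 3: μ=8.69, E[X²]=77.341.
E[X] = 0.26·12.3 + 0.27·5.5 + 0.47·8.69 = 8.7673.
E[X²] = 0.26·153.504 + 0.27·35.75 + 0.47·77.341 = 85.9138.
Var(X) = E[X²] − (E[X])² = 85.9138 − 76.8655 = 9.04826.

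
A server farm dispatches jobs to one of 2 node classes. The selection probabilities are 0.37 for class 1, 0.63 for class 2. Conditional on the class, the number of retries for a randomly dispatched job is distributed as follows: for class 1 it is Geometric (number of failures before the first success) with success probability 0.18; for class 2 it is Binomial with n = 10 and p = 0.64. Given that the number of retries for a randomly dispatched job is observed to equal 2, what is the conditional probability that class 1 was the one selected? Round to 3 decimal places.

0.932

Likelihoods P(X=2 | ·): 1: 0.121032; 2: 0.00519987.
Posterior ∝ prior × likelihood. Numerator for 1: 0.37·0.121032 = 0.0447818.
Normalizing constant: 0.37·0.121032 + 0.63·0.00519987 = 0.0480578.
P(1 | observation) = 0.0447818 / 0.0480578 = 0.931834.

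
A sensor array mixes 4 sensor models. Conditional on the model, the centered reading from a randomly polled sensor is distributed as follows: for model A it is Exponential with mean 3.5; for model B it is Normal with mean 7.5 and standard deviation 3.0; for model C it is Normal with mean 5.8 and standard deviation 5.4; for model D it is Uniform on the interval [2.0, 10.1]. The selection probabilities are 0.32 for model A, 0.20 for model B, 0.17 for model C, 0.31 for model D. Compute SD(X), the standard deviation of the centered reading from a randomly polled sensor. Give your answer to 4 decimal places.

Per component, A: μ=3.5, E[X²]=24.5; B: μ=7.5, E[X²]=65.25; C: μ=5.8, E[X²]=62.8; D: μ=6.05, E[X²]=42.07.
E[X] = 0.32·3.5 + 0.2·7.5 + 0.17·5.8 + 0.31·6.05 = 5.4815.
E[X²] = 0.32·24.5 + 0.2·65.25 + 0.17·62.8 + 0.31·42.07 = 44.6077.
Var(X) = E[X²] − (E[X])² = 44.6077 − 30.0468 = 14.5609.
SD(X) = √14.5609 = 3.81587.

3.8159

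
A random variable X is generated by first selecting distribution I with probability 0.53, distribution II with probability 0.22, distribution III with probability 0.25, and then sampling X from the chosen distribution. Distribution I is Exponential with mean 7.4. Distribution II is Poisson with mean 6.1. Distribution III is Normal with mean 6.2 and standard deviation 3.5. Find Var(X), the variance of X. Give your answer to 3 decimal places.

33.816

Per component, I: μ=7.4, E[X²]=109.52; II: μ=6.1, E[X²]=43.31; III: μ=6.2, E[X²]=50.69.
E[X] = 0.53·7.4 + 0.22·6.1 + 0.25·6.2 = 6.814.
E[X²] = 0.53·109.52 + 0.22·43.31 + 0.25·50.69 = 80.2463.
Var(X) = E[X²] − (E[X])² = 80.2463 − 46.4306 = 33.8157.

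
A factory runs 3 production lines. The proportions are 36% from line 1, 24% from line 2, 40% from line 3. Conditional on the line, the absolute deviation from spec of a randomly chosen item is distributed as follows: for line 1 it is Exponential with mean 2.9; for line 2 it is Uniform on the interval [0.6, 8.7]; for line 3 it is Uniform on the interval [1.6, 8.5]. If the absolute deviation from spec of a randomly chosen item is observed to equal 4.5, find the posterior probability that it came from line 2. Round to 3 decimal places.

0.260

Likelihoods f(4.5 | ·): 1: 0.0730629; 2: 0.123457; 3: 0.144928.
Posterior ∝ prior × likelihood. Numerator for 2: 0.24·0.123457 = 0.0296296.
Normalizing constant: 0.36·0.0730629 + 0.24·0.123457 + 0.4·0.144928 = 0.113903.
P(2 | observation) = 0.0296296 / 0.113903 = 0.26013.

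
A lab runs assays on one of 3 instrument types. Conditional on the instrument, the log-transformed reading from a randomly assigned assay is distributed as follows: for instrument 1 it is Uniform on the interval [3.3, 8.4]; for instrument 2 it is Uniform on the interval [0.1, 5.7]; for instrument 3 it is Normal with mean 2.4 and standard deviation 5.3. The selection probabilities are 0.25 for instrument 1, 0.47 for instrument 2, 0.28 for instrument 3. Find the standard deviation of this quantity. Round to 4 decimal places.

3.3947

Per component, 1: μ=5.85, E[X²]=36.39; 2: μ=2.9, E[X²]=11.0233; 3: μ=2.4, E[X²]=33.85.
E[X] = 0.25·5.85 + 0.47·2.9 + 0.28·2.4 = 3.4975.
E[X²] = 0.25·36.39 + 0.47·11.0233 + 0.28·33.85 = 23.7565.
Var(X) = E[X²] − (E[X])² = 23.7565 − 12.2325 = 11.524.
SD(X) = √11.524 = 3.3947.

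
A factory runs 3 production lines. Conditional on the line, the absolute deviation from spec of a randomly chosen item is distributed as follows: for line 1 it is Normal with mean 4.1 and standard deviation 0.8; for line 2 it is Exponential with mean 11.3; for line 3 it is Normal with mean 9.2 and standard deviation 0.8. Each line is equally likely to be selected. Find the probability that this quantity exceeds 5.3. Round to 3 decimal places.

Conditional on each line, P(X > 5.3): 1: 0.0668072; 2: 0.625611; 3: 0.999999.
By total probability, P(X > 5.3) = 0.333333·0.0668072 + 0.333333·0.625611 + 0.333333·0.999999 = 0.564139.

0.564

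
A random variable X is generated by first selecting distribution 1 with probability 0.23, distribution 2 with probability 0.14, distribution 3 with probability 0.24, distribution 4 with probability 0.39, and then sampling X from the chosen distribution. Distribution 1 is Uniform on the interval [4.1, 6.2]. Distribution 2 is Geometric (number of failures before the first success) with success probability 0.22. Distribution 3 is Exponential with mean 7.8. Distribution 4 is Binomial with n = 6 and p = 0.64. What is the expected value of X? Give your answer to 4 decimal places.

5.0505

Component means — 1: 5.15; 2: 3.54545; 3: 7.8; 4: 3.84.
E[X] = 0.23·5.15 + 0.14·3.54545 + 0.24·7.8 + 0.39·3.84 = 5.05046.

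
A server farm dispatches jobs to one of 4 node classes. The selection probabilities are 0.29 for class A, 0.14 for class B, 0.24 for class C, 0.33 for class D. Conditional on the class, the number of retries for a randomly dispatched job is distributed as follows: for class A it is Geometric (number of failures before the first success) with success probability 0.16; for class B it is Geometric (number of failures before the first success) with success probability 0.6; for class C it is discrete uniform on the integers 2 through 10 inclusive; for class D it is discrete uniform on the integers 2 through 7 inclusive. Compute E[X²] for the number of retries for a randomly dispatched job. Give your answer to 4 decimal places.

For each component E[X²] = Var + (mean)², giving A: 60.375; B: 1.55556; C: 42.6667; D: 23.1667.
Overall E[X²] = 0.29·60.375 + 0.14·1.55556 + 0.24·42.6667 + 0.33·23.1667 = 35.6115.

35.6115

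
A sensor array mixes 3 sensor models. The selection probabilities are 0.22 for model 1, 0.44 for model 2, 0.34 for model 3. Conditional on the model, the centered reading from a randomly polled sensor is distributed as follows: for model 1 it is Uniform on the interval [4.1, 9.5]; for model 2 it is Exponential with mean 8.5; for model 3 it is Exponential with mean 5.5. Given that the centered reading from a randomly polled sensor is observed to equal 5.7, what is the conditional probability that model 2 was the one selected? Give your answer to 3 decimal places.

0.297

Likelihoods f(5.7 | ·): 1: 0.185185; 2: 0.0601656; 3: 0.0644986.
Posterior ∝ prior × likelihood. Numerator for 2: 0.44·0.0601656 = 0.0264729.
Normalizing constant: 0.22·0.185185 + 0.44·0.0601656 + 0.34·0.0644986 = 0.0891431.
P(2 | observation) = 0.0264729 / 0.0891431 = 0.29697.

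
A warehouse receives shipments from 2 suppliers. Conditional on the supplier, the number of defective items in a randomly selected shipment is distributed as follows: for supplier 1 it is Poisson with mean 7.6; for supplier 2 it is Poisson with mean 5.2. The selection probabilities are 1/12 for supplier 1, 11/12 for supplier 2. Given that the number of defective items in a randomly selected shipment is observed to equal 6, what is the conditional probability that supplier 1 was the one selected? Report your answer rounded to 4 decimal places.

Likelihoods P(X=6 | ·): 1: 0.13394; 2: 0.15148.
Posterior ∝ prior × likelihood. Numerator for 1: 0.0833333·0.13394 = 0.0111617.
Normalizing constant: 0.0833333·0.13394 + 0.916667·0.15148 = 0.150019.
P(1 | observation) = 0.0111617 / 0.150019 = 0.074402.

0.0744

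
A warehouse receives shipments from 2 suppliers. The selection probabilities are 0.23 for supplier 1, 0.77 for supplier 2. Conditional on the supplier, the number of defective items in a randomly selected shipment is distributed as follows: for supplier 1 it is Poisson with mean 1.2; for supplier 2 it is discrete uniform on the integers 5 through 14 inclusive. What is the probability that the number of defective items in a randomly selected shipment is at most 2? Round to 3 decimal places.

0.202

Conditional on each supplier, P(X ≤ 2): 1: 0.879487; 2: 0.
By total probability, P(X ≤ 2) = 0.23·0.879487 + 0.77·0 = 0.202282.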